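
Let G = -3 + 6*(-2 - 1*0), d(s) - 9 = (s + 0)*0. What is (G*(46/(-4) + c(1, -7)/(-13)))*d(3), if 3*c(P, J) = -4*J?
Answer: 42885/26 ≈ 1649.4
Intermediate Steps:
c(P, J) = -4*J/3 (c(P, J) = (-4*J)/3 = -4*J/3)
d(s) = 9 (d(s) = 9 + (s + 0)*0 = 9 + s*0 = 9 + 0 = 9)
G = -15 (G = -3 + 6*(-2 + 0) = -3 + 6*(-2) = -3 - 12 = -15)
(G*(46/(-4) + c(1, -7)/(-13)))*d(3) = -15*(46/(-4) - 4/3*(-7)/(-13))*9 = -15*(46*(-¼) + (28/3)*(-1/13))*9 = -15*(-23/2 - 28/39)*9 = -15*(-953/78)*9 = (4765/26)*9 = 42885/26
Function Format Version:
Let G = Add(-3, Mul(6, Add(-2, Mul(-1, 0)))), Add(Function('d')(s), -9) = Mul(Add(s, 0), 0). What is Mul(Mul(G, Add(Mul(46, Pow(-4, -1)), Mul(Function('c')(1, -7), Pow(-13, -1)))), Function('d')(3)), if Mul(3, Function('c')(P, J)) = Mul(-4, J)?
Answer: Rational(42885, 26) ≈ 1649.4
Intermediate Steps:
Function('c')(P, J) = Mul(Rational(-4, 3), J) (Function('c')(P, J) = Mul(Rational(1, 3), Mul(-4, J)) = Mul(Rational(-4, 3), J))
Function('d')(s) = 9 (Function('d')(s) = Add(9, Mul(Add(s, 0), 0)) = Add(9, Mul(s, 0)) = Add(9, 0) = 9)
G = -15 (G = Add(-3, Mul(6, Add(-2, 0))) = Add(-3, Mul(6, -2)) = Add(-3, -12) = -15)
Mul(Mul(G, Add(Mul(46, Pow(-4, -1)), Mul(Function('c')(1, -7), Pow(-13, -1)))), Function('d')(3)) = Mul(Mul(-15, Add(Mul(46, Pow(-4, -1)), Mul(Mul(Rational(-4, 3), -7), Pow(-13, -1)))), 9) = Mul(Mul(-15, Add(Mul(46, Rational(-1, 4)), Mul(Rational(28, 3), Rational(-1, 13)))), 9) = Mul(Mul(-15, Add(Rational(-23, 2), Rational(-28, 39))), 9) = Mul(Mul(-15, Rational(-953, 78)), 9) = Mul(Rational(4765, 26), 9) = Rational(42885, 26)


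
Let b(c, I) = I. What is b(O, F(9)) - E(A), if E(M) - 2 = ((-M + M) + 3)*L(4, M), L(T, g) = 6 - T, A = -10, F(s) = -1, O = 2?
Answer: -9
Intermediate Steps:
E(M) = 8 (E(M) = 2 + ((-M + M) + 3)*(6 - 1*4) = 2 + (0 + 3)*(6 - 4) = 2 + 3*2 = 2 + 6 = 8)
b(O, F(9)) - E(A) = -1 - 1*8 = -1 - 8 = -9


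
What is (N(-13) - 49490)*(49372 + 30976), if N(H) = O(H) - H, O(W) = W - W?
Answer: -3975377996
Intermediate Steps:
O(W) = 0
N(H) = -H (N(H) = 0 - H = -H)
(N(-13) - 49490)*(49372 + 30976) = (-1*(-13) - 49490)*(49372 + 30976) = (13 - 49490)*80348 = -49477*80348 = -3975377996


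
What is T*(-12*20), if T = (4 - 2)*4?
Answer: -1920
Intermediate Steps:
T = 8 (T = 2*4 = 8)
T*(-12*20) = 8*(-12*20) = 8*(-240) = -1920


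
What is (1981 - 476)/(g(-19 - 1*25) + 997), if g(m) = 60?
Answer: 215/151 ≈ 1.4238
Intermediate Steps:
(1981 - 476)/(g(-19 - 1*25) + 997) = (1981 - 476)/(60 + 997) = 1505/1057 = 1505*(1/1057) = 215/151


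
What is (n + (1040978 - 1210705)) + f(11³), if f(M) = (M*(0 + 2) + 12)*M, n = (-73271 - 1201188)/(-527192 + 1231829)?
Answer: 40479188480/11943 ≈ 3.3894e+6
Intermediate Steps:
n = -21601/11943 (n = -1274459/704637 = -1274459*1/704637 = -21601/11943 ≈ -1.8087)
f(M) = M*(12 + 2*M) (f(M) = (M*2 + 12)*M = (2*M + 12)*M = (12 + 2*M)*M = M*(12 + 2*M))
(n + (1040978 - 1210705)) + f(11³) = (-21601/11943 + (1040978 - 1210705)) + 2*11³*(6 + 11³) = (-21601/11943 - 169727) + 2*1331*(6 + 1331) = -2027071162/11943 + 2*1331*1337 = -2027071162/11943 + 3559094 = 40479188480/11943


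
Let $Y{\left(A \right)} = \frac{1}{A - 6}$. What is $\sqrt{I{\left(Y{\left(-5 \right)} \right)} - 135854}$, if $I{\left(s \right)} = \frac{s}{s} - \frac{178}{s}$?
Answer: $i \sqrt{133895} \approx 365.92 i$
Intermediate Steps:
$Y{\left(A \right)} = \frac{1}{-6 + A}$
$I{\left(s \right)} = 1 - \frac{178}{s}$
$\sqrt{I{\left(Y{\left(-5 \right)} \right)} - 135854} = \sqrt{\frac{-178 + \frac{1}{-6 - 5}}{\frac{1}{-6 - 5}} - 135854} = \sqrt{\frac{-178 + \frac{1}{-11}}{\frac{1}{-11}} - 135854} = \sqrt{\frac{-178 - \frac{1}{11}}{- \frac{1}{11}} - 135854} = \sqrt{\left(-11\right) \left(- \frac{1959}{11}\right) - 135854} = \sqrt{1959 - 135854} = \sqrt{-133895} = i \sqrt{133895}$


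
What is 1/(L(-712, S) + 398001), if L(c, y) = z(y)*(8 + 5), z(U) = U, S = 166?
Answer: 1/400159 ≈ 2.4990e-6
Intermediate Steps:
L(c, y) = 13*y (L(c, y) = y*(8 + 5) = y*13 = 13*y)
1/(L(-712, S) + 398001) = 1/(13*166 + 398001) = 1/(2158 + 398001) = 1/400159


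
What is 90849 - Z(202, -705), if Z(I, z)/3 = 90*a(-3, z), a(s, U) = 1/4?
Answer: 181563/2 ≈ 90782.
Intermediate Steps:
a(s, U) = ¼
Z(I, z) = 135/2 (Z(I, z) = 3*(90*(¼)) = 3*(45/2) = 135/2)
90849 - Z(202, -705) = 90849 - 1*135/2 = 90849 - 135/2 = 181563/2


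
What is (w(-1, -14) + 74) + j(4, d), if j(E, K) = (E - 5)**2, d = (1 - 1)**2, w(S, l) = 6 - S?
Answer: 82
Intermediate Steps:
d = 0 (d = 0**2 = 0)
j(E, K) = (-5 + E)**2
(w(-1, -14) + 74) + j(4, d) = ((6 - 1*(-1)) + 74) + (-5 + 4)**2 = ((6 + 1) + 74) + (-1)**2 = (7 + 74) + 1 = 81 + 1 = 82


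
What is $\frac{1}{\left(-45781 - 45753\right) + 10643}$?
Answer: $- \frac{1}{80891} \approx -1.2362 \cdot 10^{-5}$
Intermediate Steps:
$\frac{1}{\left(-45781 - 45753\right) + 10643} = \frac{1}{-91534 + 10643} = \frac{1}{-80891} = - \frac{1}{80891}$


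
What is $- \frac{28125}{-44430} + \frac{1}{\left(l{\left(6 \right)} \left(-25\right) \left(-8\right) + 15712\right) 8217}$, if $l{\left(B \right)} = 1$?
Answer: $\frac{122577098981}{193639126824} \approx 0.63302$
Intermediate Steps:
$- \frac{28125}{-44430} + \frac{1}{\left(l{\left(6 \right)} \left(-25\right) \left(-8\right) + 15712\right) 8217} = - \frac{28125}{-44430} + \frac{1}{\left(1 \left(-25\right) \left(-8\right) + 15712\right) 8217} = \left(-28125\right) \left(- \frac{1}{44430}\right) + \frac{1}{\left(-25\right) \left(-8\right) + 15712} \cdot \frac{1}{8217} = \frac{1875}{2962} + \frac{1}{200 + 15712} \cdot \frac{1}{8217} = \frac{1875}{2962} + \frac{1}{15912} \cdot \frac{1}{8217} = \frac{1875}{2962} + \frac{1}{130748904} = \frac{122577098981}{193639126824}$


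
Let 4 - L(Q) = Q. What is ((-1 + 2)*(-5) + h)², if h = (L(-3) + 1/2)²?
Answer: 42025/16 ≈ 2626.6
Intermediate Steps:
L(Q) = 4 - Q
h = 225/4 (h = ((4 - 1*(-3)) + 1/2)² = ((4 + 3) + ½)² = (7 + ½)² = (15/2)² = 225/4 ≈ 56.250)
((-1 + 2)*(-5) + h)² = ((-1 + 2)*(-5) + 225/4)² = (1*(-5) + 225/4)² = (-5 + 225/4)² = (205/4)² = 42025/16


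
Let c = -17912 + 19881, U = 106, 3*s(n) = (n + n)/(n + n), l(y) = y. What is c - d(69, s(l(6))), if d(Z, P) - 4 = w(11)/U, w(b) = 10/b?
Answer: 1145590/583 ≈ 1965.0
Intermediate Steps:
s(n) = 1/3 (s(n) = ((n + n)/(n + n))/3 = ((2*n)/((2*n)))/3 = ((2*n)*(1/(2*n)))/3 = (1/3)*1 = 1/3)
c = 1969
d(Z, P) = 2337/583 (d(Z, P) = 4 + (10/11)/106 = 4 + (10*(1/11))*(1/106) = 4 + (10/11)*(1/106) = 4 + 5/583 = 2337/583)
c - d(69, s(l(6))) = 1969 - 1*2337/583 = 1969 - 2337/583 = 1145590/583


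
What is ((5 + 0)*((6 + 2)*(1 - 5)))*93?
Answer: -14880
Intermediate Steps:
((5 + 0)*((6 + 2)*(1 - 5)))*93 = (5*(8*(-4)))*93 = (5*(-32))*93 = -160*93 = -14880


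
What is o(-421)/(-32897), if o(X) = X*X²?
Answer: 74618461/32897 ≈ 2268.2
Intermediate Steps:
o(X) = X³
o(-421)/(-32897) = (-421)³/(-32897) = -74618461*(-1/32897) = 74618461/32897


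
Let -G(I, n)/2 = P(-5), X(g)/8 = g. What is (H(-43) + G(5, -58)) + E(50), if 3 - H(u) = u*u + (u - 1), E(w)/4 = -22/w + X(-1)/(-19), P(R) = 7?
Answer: -862636/475 ≈ -1816.1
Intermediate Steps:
X(g) = 8*g
E(w) = 32/19 - 88/w (E(w) = 4*(-22/w + (8*(-1))/(-19)) = 4*(-22/w - 8*(-1/19)) = 4*(-22/w + 8/19) = 4*(8/19 - 22/w) = 32/19 - 88/w)
G(I, n) = -14 (G(I, n) = -2*7 = -14)
H(u) = 4 - u - u**2 (H(u) = 3 - (u*u + (u - 1)) = 3 - (u**2 + (-1 + u)) = 3 - (-1 + u + u**2) = 3 + (1 - u - u**2) = 4 - u - u**2)
(H(-43) + G(5, -58)) + E(50) = ((4 - 1*(-43) - 1*(-43)**2) - 14) + (32/19 - 88/50) = ((4 + 43 - 1*1849) - 14) + (32/19 - 88*1/50) = ((4 + 43 - 1849) - 14) + (32/19 - 44/25) = (-1802 - 14) - 36/475 = -1816 - 36/475 = -862636/475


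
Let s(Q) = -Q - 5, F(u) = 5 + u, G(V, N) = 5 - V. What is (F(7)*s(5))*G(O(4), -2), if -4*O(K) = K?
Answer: -720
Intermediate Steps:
O(K) = -K/4
s(Q) = -5 - Q
(F(7)*s(5))*G(O(4), -2) = ((5 + 7)*(-5 - 1*5))*(5 - (-1)*4/4) = (12*(-5 - 5))*(5 - 1*(-1)) = (12*(-10))*(5 + 1) = -120*6 = -720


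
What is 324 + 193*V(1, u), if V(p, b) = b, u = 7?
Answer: 1675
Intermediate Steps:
324 + 193*V(1, u) = 324 + 193*7 = 324 + 1351 = 1675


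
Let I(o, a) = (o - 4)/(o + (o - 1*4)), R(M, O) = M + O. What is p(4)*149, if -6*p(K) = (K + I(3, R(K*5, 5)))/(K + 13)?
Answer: -1043/204 ≈ -5.1127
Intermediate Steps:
I(o, a) = (-4 + o)/(-4 + 2*o) (I(o, a) = (-4 + o)/(o + (o - 4)) = (-4 + o)/(o + (-4 + o)) = (-4 + o)/(-4 + 2*o))
p(K) = -(-½ + K)/(6*(13 + K)) (p(K) = -(K + (-4 + 3)/(2*(-2 + 3)))/(6*(K + 13)) = -(K + (½)*(-1)/1)/(6*(13 + K)) = -(K + (½)*1*(-1))/(6*(13 + K)) = -(K - ½)/(6*(13 + K)) = -(-½ + K)/(6*(13 + K)))
p(4)*149 = ((1 - 2*4)/(12*(13 + 4)))*149 = ((1/12)*(1 - 8)/17)*149 = ((1/12)*(1/17)*(-7))*149 = -7/204*149 = -1043/204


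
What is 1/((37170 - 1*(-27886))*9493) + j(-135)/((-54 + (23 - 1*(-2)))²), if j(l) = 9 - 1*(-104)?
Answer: 69786157545/519381927328 ≈ 0.13436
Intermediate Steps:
j(l) = 113 (j(l) = 9 + 104 = 113)
1/((37170 - 1*(-27886))*9493) + j(-135)/((-54 + (23 - 1*(-2)))²) = 1/((37170 - 1*(-27886))*9493) + 113/((-54 + (23 - 1*(-2)))²) = (1/9493)/(37170 + 27886) + 113/((-54 + (23 + 2))²) = (1/9493)/65056 + 113/((-54 + 25)²) = (1/65056)*(1/9493) + 113/((-29)²) = 1/617576608 + 113/841 = 69786157545/519381927328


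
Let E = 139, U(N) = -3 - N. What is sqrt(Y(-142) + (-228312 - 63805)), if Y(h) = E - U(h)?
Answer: I*sqrt(292117) ≈ 540.48*I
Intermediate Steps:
Y(h) = 142 + h (Y(h) = 139 - (-3 - h) = 139 + (3 + h) = 142 + h)
sqrt(Y(-142) + (-228312 - 63805)) = sqrt((142 - 142) + (-228312 - 63805)) = sqrt(0 - 292117) = sqrt(-292117) = I*sqrt(292117)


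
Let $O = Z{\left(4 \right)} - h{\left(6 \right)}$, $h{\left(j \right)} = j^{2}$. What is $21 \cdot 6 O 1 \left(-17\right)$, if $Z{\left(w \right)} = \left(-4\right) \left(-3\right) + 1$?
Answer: $49266$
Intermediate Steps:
$Z{\left(w \right)} = 13$ ($Z{\left(w \right)} = 12 + 1 = 13$)
$O = -23$ ($O = 13 - 6^{2} = 13 - 36 = -23$)
$21 \cdot 6 O 1 \left(-17\right) = 21 \cdot 6 \left(-23\right) 1 \left(-17\right) = 21 \left(\left(-138\right) 1\right) \left(-17\right) = 21 \left(-138\right) \left(-17\right) = \left(-2898\right) \left(-17\right) = 49266$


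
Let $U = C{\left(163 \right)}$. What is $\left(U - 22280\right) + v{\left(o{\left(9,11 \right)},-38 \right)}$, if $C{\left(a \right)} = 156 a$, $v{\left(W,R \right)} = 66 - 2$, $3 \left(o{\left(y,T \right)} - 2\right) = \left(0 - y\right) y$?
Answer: $3212$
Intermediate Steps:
$o{\left(y,T \right)} = 2 - \frac{y^{2}}{3}$ ($o{\left(y,T \right)} = 2 + \frac{\left(0 - y\right) y}{3} = 2 + \frac{- y y}{3} = 2 + \frac{\left(-1\right) y^{2}}{3} = 2 - \frac{y^{2}}{3}$)
$v{\left(W,R \right)} = 64$ ($v{\left(W,R \right)} = 66 - 2 = 64$)
$U = 25428$ ($U = 156 \cdot 163 = 25428$)
$\left(U - 22280\right) + v{\left(o{\left(9,11 \right)},-38 \right)} = \left(25428 - 22280\right) + 64 = 3148 + 64 = 3212$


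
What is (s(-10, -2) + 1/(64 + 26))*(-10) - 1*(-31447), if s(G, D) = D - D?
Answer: 283022/9 ≈ 31447.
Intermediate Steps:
s(G, D) = 0
(s(-10, -2) + 1/(64 + 26))*(-10) - 1*(-31447) = (0 + 1/(64 + 26))*(-10) - 1*(-31447) = (0 + 1/90)*(-10) + 31447 = (1/90)*(-10) + 31447 = -⅑ + 31447 = 283022/9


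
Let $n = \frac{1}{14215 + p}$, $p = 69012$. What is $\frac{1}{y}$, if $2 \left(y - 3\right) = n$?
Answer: $\frac{166454}{499363} \approx 0.33333$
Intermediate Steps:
$n = \frac{1}{83227}$ ($n = \frac{1}{14215 + 69012} = \frac{1}{83227} \approx 1.2015 \cdot 10^{-5}$)
$y = \frac{499363}{166454}$ ($y = 3 + \frac{1}{2} \cdot \frac{1}{83227} = 3 + \frac{1}{166454} = \frac{499363}{166454} \approx 3.0$)
$\frac{1}{y} = \frac{1}{\frac{499363}{166454}} = \frac{166454}{499363}$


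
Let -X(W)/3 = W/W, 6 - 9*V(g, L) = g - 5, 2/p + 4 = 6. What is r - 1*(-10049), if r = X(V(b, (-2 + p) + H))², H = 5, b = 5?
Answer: 10058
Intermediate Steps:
p = 1 (p = 2/(-4 + 6) = 2/2 = 2*(½) = 1)
V(g, L) = 11/9 - g/9 (V(g, L) = ⅔ - (g - 5)/9 = ⅔ - (-5 + g)/9 = ⅔ + (5/9 - g/9) = 11/9 - g/9)
X(W) = -3 (X(W) = -3*W/W = -3*1 = -3)
r = 9 (r = (-3)² = 9)
r - 1*(-10049) = 9 - 1*(-10049) = 9 + 10049 = 10058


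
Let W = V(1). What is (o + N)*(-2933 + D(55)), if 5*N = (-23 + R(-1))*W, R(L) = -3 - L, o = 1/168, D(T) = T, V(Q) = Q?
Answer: 1207321/84 ≈ 14373.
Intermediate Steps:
o = 1/168 ≈ 0.0059524
W = 1
N = -5 (N = ((-23 + (-3 - 1*(-1)))*1)/5 = ((-23 + (-3 + 1))*1)/5 = ((-23 - 2)*1)/5 = (-25*1)/5 = (⅕)*(-25) = -5)
(o + N)*(-2933 + D(55)) = (1/168 - 5)*(-2933 + 55) = -839/168*(-2878) = 1207321/84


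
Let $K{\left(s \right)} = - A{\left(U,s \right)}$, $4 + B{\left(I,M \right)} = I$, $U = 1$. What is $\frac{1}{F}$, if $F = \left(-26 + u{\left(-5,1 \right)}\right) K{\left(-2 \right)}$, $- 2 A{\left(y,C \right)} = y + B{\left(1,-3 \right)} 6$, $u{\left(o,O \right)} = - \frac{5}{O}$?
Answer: $\frac{2}{527} \approx 0.0037951$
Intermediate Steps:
$B{\left(I,M \right)} = -4 + I$
$A{\left(y,C \right)} = 9 - \frac{y}{2}$ ($A{\left(y,C \right)} = - \frac{y + \left(-4 + 1\right) 6}{2} = - \frac{y - 18}{2} = - \frac{-18 + y}{2} = 9 - \frac{y}{2}$)
$K{\left(s \right)} = - \frac{17}{2}$ ($K{\left(s \right)} = - (9 - \frac{1}{2}) = \left(-1\right) \frac{17}{2} = - \frac{17}{2}$)
$F = \frac{527}{2}$ ($F = \left(-26 - \frac{5}{1}\right) \left(- \frac{17}{2}\right) = \left(-26 - 5\right) \left(- \frac{17}{2}\right) = \left(-31\right) \left(- \frac{17}{2}\right) = \frac{527}{2} \approx 263.5$)
$\frac{1}{F} = \frac{1}{\frac{527}{2}} = \frac{2}{527}$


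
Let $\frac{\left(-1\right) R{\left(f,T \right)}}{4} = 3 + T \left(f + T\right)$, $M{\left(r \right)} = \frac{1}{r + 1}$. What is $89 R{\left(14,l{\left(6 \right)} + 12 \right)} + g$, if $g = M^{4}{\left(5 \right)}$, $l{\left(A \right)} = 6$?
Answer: $- \frac{267136703}{1296} \approx -2.0612 \cdot 10^{5}$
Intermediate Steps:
$M{\left(r \right)} = \frac{1}{1 + r}$
$R{\left(f,T \right)} = -12 - 4 T \left(T + f\right)$ ($R{\left(f,T \right)} = - 4 \left(3 + T \left(f + T\right)\right) = - 4 \left(3 + T \left(T + f\right)\right) = -12 - 4 T \left(T + f\right)$)
$g = \frac{1}{1296}$ ($g = \left(\frac{1}{1 + 5}\right)^{4} = \left(\frac{1}{6}\right)^{4} = \frac{1}{1296} \approx 0.0007716$)
$89 R{\left(14,l{\left(6 \right)} + 12 \right)} + g = 89 \left(-12 - 4 \left(6 + 12\right)^{2} - 4 \left(6 + 12\right) 14\right) + \frac{1}{1296} = 89 \left(-12 - 4 \cdot 18^{2} - 72 \cdot 14\right) + \frac{1}{1296} = 89 \left(-12 - 1296 - 1008\right) + \frac{1}{1296} = 89 \left(-2316\right) + \frac{1}{1296} = -206124 + \frac{1}{1296} = - \frac{267136703}{1296}$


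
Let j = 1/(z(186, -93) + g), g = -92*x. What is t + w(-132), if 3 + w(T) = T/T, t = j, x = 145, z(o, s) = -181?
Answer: -27043/13521 ≈ -2.0001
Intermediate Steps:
g = -13340 (g = -92*145 = -13340)
j = -1/13521 (j = 1/(-181 - 13340) = 1/(-13521) = -1/13521 ≈ -7.3959e-5)
t = -1/13521 ≈ -7.3959e-5
w(T) = -2 (w(T) = -3 + T/T = -3 + 1 = -2)
t + w(-132) = -1/13521 - 2 = -27043/13521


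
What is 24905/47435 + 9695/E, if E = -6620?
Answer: -11800449/12560788 ≈ -0.93947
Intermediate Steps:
24905/47435 + 9695/E = 24905/47435 + 9695/(-6620) = 24905*(1/47435) + 9695*(-1/6620) = 4981/9487 - 1939/1324 = -11800449/12560788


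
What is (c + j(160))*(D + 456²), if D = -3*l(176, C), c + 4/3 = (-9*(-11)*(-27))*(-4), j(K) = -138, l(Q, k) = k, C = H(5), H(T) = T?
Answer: 2194121006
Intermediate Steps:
C = 5
c = 32072/3 (c = -4/3 + (-9*(-11)*(-27))*(-4) = -4/3 + (99*(-27))*(-4) = -4/3 - 2673*(-4) = -4/3 + 10692 = 32072/3 ≈ 10691.)
D = -15 (D = -3*5 = -15)
(c + j(160))*(D + 456²) = (32072/3 - 138)*(-15 + 456²) = 31658*(-15 + 207936)/3 = (31658/3)*207921 = 2194121006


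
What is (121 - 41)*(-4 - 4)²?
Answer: 5120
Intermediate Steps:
(121 - 41)*(-4 - 4)² = 80*(-8)² = 80*64 = 5120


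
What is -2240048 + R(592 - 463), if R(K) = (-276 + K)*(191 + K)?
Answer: -2287088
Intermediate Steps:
-2240048 + R(592 - 463) = -2240048 + (-52716 + (592 - 463)² - 85*(592 - 463)) = -2240048 + (-52716 + 129² - 85*129) = -2240048 + (-52716 + 16641 - 10965) = -2240048 - 47040 = -2287088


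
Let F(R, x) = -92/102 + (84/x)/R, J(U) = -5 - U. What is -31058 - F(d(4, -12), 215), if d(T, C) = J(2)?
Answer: -340540468/10965 ≈ -31057.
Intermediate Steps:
d(T, C) = -7 (d(T, C) = -5 - 1*2 = -5 - 2 = -7)
F(R, x) = -46/51 + 84/(R*x) (F(R, x) = -92*1/102 + 84/(R*x) = -46/51 + 84/(R*x))
-31058 - F(d(4, -12), 215) = -31058 - (-46/51 + 84/(-7*215)) = -31058 - (-46/51 + 84*(-⅐)*(1/215)) = -31058 - (-46/51 - 12/215) = -31058 - 1*(-10502/10965) = -31058 + 10502/10965 = -340540468/10965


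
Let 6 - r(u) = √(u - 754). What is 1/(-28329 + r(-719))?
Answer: I/(√1473 - 28323*I) ≈ -3.5307e-5 + 4.7843e-8*I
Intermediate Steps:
r(u) = 6 - √(-754 + u) (r(u) = 6 - √(u - 754) = 6 - √(-754 + u))
1/(-28329 + r(-719)) = 1/(-28329 + (6 - √(-754 - 719))) = 1/(-28329 + (6 - √(-1473))) = 1/(-28329 + (6 - I*√1473)) = 1/(-28323 - I*√1473)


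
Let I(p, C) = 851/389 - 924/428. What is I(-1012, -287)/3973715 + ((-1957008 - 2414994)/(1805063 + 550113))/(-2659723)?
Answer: 365312266374681997/518035920918167936651180 ≈ 7.0519e-7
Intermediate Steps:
I(p, C) = 1198/41623 (I(p, C) = 851*(1/389) - 924*1/428 = 851/389 - 231/107 = 1198/41623)
I(-1012, -287)/3973715 + ((-1957008 - 2414994)/(1805063 + 550113))/(-2659723) = (1198/41623)/3973715 + ((-1957008 - 2414994)/(1805063 + 550113))/(-2659723) = (1198/41623)*(1/3973715) - 4372002/2355176*(-1/2659723) = 1198/165397939445 - 4372002*1/2355176*(-1/2659723) = 1198/165397939445 - 2186001/1177588*(-1/2659723) = 1198/165397939445 + 2186001/3132057888124 = 365312266374681997/518035920918167936651180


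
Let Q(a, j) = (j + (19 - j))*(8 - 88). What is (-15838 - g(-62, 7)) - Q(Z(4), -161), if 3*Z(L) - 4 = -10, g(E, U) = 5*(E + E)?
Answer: -13698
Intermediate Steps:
g(E, U) = 10*E (g(E, U) = 5*(2*E) = 10*E)
Z(L) = -2 (Z(L) = 4/3 + (⅓)*(-10) = 4/3 - 10/3 = -2)
Q(a, j) = -1520 (Q(a, j) = 19*(-80) = -1520)
(-15838 - g(-62, 7)) - Q(Z(4), -161) = (-15838 - 10*(-62)) - 1*(-1520) = (-15838 - 1*(-620)) + 1520 = (-15838 + 620) + 1520 = -15218 + 1520 = -13698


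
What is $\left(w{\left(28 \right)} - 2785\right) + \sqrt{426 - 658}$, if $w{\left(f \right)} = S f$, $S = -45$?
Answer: $-4045 + 2 i \sqrt{58} \approx -4045.0 + 15.232 i$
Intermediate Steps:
$w{\left(f \right)} = - 45 f$
$\left(w{\left(28 \right)} - 2785\right) + \sqrt{426 - 658} = \left(\left(-45\right) 28 - 2785\right) + \sqrt{426 - 658} = \left(-1260 - 2785\right) + \sqrt{-232} = -4045 + 2 i \sqrt{58}$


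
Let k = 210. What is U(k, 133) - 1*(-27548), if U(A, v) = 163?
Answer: 27711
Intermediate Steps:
U(k, 133) - 1*(-27548) = 163 - 1*(-27548) = 163 + 27548 = 27711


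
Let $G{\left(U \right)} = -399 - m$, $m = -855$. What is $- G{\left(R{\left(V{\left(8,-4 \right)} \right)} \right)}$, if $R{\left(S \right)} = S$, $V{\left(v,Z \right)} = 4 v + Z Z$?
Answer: $-456$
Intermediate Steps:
$V{\left(v,Z \right)} = Z^{2} + 4 v$ ($V{\left(v,Z \right)} = 4 v + Z^{2} = Z^{2} + 4 v$)
$G{\left(U \right)} = 456$ ($G{\left(U \right)} = -399 - -855 = -399 + 855 = 456$)
$- G{\left(R{\left(V{\left(8,-4 \right)} \right)} \right)} = \left(-1\right) 456 = -456$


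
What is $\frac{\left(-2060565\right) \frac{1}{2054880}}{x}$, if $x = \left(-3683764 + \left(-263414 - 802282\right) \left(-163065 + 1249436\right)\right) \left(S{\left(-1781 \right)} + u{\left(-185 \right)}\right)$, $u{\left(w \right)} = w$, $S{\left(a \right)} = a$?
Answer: $- \frac{137371}{311811121339867810560} \approx -4.4056 \cdot 10^{-16}$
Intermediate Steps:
$x = 2276126498918680$ ($x = \left(-3683764 + \left(-263414 - 802282\right) \left(-163065 + 1249436\right)\right) \left(-1781 - 185\right) = \left(-3683764 - 1157741229216\right) \left(-1966\right) = \left(-1157744912980\right) \left(-1966\right) = 2276126498918680$)
$\frac{\left(-2060565\right) \frac{1}{2054880}}{x} = \frac{\left(-2060565\right) \frac{1}{2054880}}{2276126498918680} = \left(-2060565\right) \frac{1}{2054880} \cdot \frac{1}{2276126498918680} = \left(- \frac{137371}{136992}\right) \frac{1}{2276126498918680} = - \frac{137371}{311811121339867810560}$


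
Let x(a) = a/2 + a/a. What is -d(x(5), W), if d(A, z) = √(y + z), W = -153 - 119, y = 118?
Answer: -I*√154 ≈ -12.41*I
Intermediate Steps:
x(a) = 1 + a/2 (x(a) = a*(½) + 1 = a/2 + 1 = 1 + a/2)
W = -272
d(A, z) = √(118 + z)
-d(x(5), W) = -√(118 - 272) = -√(-154) = -I*√154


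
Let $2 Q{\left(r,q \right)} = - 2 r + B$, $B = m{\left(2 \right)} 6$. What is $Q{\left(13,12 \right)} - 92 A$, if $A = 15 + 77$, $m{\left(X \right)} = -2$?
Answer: $-8483$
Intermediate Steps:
$A = 92$
$B = -12$ ($B = \left(-2\right) 6 = -12$)
$Q{\left(r,q \right)} = -6 - r$ ($Q{\left(r,q \right)} = \frac{- 2 r - 12}{2} = \frac{-12 - 2 r}{2} = -6 - r$)
$Q{\left(13,12 \right)} - 92 A = \left(-6 - 13\right) - 8464 = -19 - 8464 = -8483$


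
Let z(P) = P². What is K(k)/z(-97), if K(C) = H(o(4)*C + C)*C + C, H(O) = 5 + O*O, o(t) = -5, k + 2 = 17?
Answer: 54090/9409 ≈ 5.7487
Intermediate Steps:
k = 15 (k = -2 + 17 = 15)
H(O) = 5 + O²
K(C) = C + C*(5 + 16*C²) (K(C) = (5 + (-5*C + C)²)*C + C = (5 + (-4*C)²)*C + C = (5 + 16*C²)*C + C = C*(5 + 16*C²) + C = C + C*(5 + 16*C²))
K(k)/z(-97) = (6*15 + 16*15³)/((-97)²) = (90 + 16*3375)/9409 = (90 + 54000)*(1/9409) = 54090*(1/9409) = 54090/9409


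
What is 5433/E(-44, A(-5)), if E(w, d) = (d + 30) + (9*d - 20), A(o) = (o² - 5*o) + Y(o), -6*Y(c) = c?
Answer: 16299/1555 ≈ 10.482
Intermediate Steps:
Y(c) = -c/6
A(o) = o² - 31*o/6 (A(o) = (o² - 5*o) - o/6 = o² - 31*o/6)
E(w, d) = 10 + 10*d (E(w, d) = (30 + d) + (-20 + 9*d) = 10 + 10*d)
5433/E(-44, A(-5)) = 5433/(10 + 10*((⅙)*(-5)*(-31 + 6*(-5)))) = 5433/(10 + 10*((⅙)*(-5)*(-31 - 30))) = 5433/(10 + 10*((⅙)*(-5)*(-61))) = 5433/(10 + 10*(305/6)) = 5433/(10 + 1525/3) = 5433/(1555/3) = 5433*(3/1555) = 16299/1555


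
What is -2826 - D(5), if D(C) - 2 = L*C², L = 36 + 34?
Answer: -4578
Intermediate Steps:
L = 70
D(C) = 2 + 70*C²
-2826 - D(5) = -2826 - (2 + 70*5²) = -2826 - (2 + 70*25) = -2826 - (2 + 1750) = -2826 - 1*1752 = -2826 - 1752 = -4578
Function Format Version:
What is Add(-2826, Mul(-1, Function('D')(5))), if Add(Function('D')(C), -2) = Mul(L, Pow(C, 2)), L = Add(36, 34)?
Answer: -4578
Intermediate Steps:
L = 70
Function('D')(C) = Add(2, Mul(70, Pow(C, 2)))
Add(-2826, Mul(-1, Function('D')(5))) = Add(-2826, Mul(-1, Add(2, Mul(70, Pow(5, 2))))) = Add(-2826, Mul(-1, Add(2, Mul(70, 25)))) = Add(-2826, Mul(-1, Add(2, 1750))) = Add(-2826, Mul(-1, 1752)) = Add(-2826, -1752) = -4578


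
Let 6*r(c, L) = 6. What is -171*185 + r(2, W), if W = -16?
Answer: -31634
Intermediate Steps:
r(c, L) = 1 (r(c, L) = (⅙)*6 = 1)
-171*185 + r(2, W) = -171*185 + 1 = -31635 + 1 = -31634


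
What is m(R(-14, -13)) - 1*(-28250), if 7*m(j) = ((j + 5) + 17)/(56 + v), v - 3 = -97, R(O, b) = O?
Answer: 3757246/133 ≈ 28250.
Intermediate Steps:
v = -94 (v = 3 - 97 = -94)
m(j) = -11/133 - j/266 (m(j) = (((j + 5) + 17)/(56 - 94))/7 = (((5 + j) + 17)/(-38))/7 = ((22 + j)*(-1/38))/7 = (-11/19 - j/38)/7 = -11/133 - j/266)
m(R(-14, -13)) - 1*(-28250) = (-11/133 - 1/266*(-14)) - 1*(-28250) = (-11/133 + 1/19) + 28250 = -4/133 + 28250 = 3757246/133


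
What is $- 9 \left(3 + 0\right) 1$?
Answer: $-27$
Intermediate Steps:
$- 9 \left(3 + 0\right) 1 = \left(-9\right) 3 \cdot 1 = \left(-27\right) 1 = -27$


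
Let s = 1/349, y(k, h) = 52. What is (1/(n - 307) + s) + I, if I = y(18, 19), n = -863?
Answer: 21233981/408330 ≈ 52.002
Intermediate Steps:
I = 52
s = 1/349 ≈ 0.0028653
(1/(n - 307) + s) + I = (1/(-863 - 307) + 1/349) + 52 = (1/(-1170) + 1/349) + 52 = (-1/1170 + 1/349) + 52 = 821/408330 + 52 = 21233981/408330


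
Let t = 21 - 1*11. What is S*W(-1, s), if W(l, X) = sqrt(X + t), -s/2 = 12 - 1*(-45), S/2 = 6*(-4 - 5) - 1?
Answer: -220*I*sqrt(26) ≈ -1121.8*I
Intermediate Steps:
t = 10 (t = 21 - 11 = 10)
S = -110 (S = 2*(6*(-4 - 5) - 1) = 2*(6*(-9) - 1) = 2*(-54 - 1) = 2*(-55) = -110)
s = -114 (s = -2*(12 - 1*(-45)) = -2*(12 + 45) = -2*57 = -114)
W(l, X) = sqrt(10 + X) (W(l, X) = sqrt(X + 10) = sqrt(10 + X))
S*W(-1, s) = -110*sqrt(10 - 114) = -220*I*sqrt(26)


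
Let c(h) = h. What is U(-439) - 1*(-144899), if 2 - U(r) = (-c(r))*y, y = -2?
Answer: 145779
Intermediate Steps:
U(r) = 2 - 2*r (U(r) = 2 - (-r)*(-2) = 2 - 2*r)
U(-439) - 1*(-144899) = (2 - 2*(-439)) - 1*(-144899) = (2 + 878) + 144899 = 880 + 144899 = 145779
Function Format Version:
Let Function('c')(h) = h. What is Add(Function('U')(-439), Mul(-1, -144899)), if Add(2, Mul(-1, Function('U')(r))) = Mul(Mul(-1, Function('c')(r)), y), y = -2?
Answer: 145779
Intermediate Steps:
Function('U')(r) = Add(2, Mul(-2, r)) (Function('U')(r) = Add(2, Mul(-1, Mul(Mul(-1, r), -2))) = Add(2, Mul(-1, Mul(2, r))) = Add(2, Mul(-2, r)))
Add(Function('U')(-439), Mul(-1, -144899)) = Add(Add(2, Mul(-2, -439)), Mul(-1, -144899)) = Add(Add(2, 878), 144899) = Add(880, 144899) = 145779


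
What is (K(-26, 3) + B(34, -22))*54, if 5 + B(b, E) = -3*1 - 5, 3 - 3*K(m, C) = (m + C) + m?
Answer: 234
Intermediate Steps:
K(m, C) = 1 - 2*m/3 - C/3 (K(m, C) = 1 - ((m + C) + m)/3 = 1 - ((C + m) + m)/3 = 1 - (C + 2*m)/3 = 1 + (-2*m/3 - C/3) = 1 - 2*m/3 - C/3)
B(b, E) = -13 (B(b, E) = -5 + (-3*1 - 5) = -5 + (-3 - 5) = -5 - 8 = -13)
(K(-26, 3) + B(34, -22))*54 = ((1 - ⅔*(-26) - ⅓*3) - 13)*54 = ((1 + 52/3 - 1) - 13)*54 = (52/3 - 13)*54 = (13/3)*54 = 234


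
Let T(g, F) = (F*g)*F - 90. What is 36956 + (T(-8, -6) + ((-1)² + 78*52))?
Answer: 40635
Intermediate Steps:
T(g, F) = -90 + g*F² (T(g, F) = g*F² - 90 = -90 + g*F²)
36956 + (T(-8, -6) + ((-1)² + 78*52)) = 36956 + ((-90 - 8*(-6)²) + ((-1)² + 78*52)) = 36956 + ((-90 - 8*36) + (1 + 4056)) = 36956 + ((-90 - 288) + 4057) = 36956 + (-378 + 4057) = 36956 + 3679 = 40635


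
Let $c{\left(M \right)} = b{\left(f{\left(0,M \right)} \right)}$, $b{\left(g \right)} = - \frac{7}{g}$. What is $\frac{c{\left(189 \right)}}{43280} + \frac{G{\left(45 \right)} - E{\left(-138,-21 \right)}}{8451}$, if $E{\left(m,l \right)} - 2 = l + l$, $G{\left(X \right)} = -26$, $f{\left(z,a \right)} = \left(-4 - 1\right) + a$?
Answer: $\frac{111430123}{67299707520} \approx 0.0016557$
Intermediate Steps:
$f{\left(z,a \right)} = -5 + a$
$E{\left(m,l \right)} = 2 + 2 l$ ($E{\left(m,l \right)} = 2 + \left(l + l\right) = 2 + 2 l$)
$c{\left(M \right)} = - \frac{7}{-5 + M}$
$\frac{c{\left(189 \right)}}{43280} + \frac{G{\left(45 \right)} - E{\left(-138,-21 \right)}}{8451} = \frac{\left(-7\right) \frac{1}{-5 + 189}}{43280} + \frac{-26 - \left(2 + 2 \left(-21\right)\right)}{8451} = - \frac{7}{184} \cdot \frac{1}{43280} + \left(-26 - \left(2 - 42\right)\right) \frac{1}{8451} = \left(-7\right) \frac{1}{184} \cdot \frac{1}{43280} + \left(-26 - -40\right) \frac{1}{8451} = \left(- \frac{7}{184}\right) \frac{1}{43280} + \left(-26 + 40\right) \frac{1}{8451} = - \frac{7}{7963520} + 14 \cdot \frac{1}{8451} = - \frac{7}{7963520} + \frac{14}{8451} = \frac{111430123}{67299707520}$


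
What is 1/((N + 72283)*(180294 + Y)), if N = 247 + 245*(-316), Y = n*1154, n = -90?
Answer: -1/373762260 ≈ -2.6755e-9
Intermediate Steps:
Y = -103860 (Y = -90*1154 = -103860)
N = -77173 (N = 247 - 77420 = -77173)
1/((N + 72283)*(180294 + Y)) = 1/((-77173 + 72283)*(180294 - 103860)) = 1/(-4890*76434) = 1/(-373762260) = -1/373762260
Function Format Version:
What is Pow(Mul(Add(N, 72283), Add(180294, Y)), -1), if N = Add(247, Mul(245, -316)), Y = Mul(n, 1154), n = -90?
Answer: Rational(-1, 373762260) ≈ -2.6755e-9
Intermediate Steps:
Y = -103860 (Y = Mul(-90, 1154) = -103860)
N = -77173 (N = Add(247, -77420) = -77173)
Pow(Mul(Add(N, 72283), Add(180294, Y)), -1) = Pow(Mul(Add(-77173, 72283), Add(180294, -103860)), -1) = Pow(Mul(-4890, 76434), -1) = Pow(-373762260, -1) = Rational(-1, 373762260)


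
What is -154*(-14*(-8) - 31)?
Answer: -12474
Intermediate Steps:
-154*(-14*(-8) - 31) = -154*(112 - 31) = -154*81 = -12474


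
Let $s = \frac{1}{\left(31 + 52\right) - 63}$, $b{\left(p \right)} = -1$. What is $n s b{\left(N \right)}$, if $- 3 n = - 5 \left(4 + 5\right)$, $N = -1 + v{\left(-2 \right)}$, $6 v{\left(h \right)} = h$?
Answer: $- \frac{3}{4} \approx -0.75$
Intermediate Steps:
$v{\left(h \right)} = \frac{h}{6}$
$N = - \frac{4}{3}$ ($N = -1 + \frac{1}{6} \left(-2\right) = -1 - \frac{1}{3} = - \frac{4}{3} \approx -1.3333$)
$s = \frac{1}{20}$ ($s = \frac{1}{83 - 63} = \frac{1}{20} \approx 0.05$)
$n = 15$ ($n = - \frac{\left(-5\right) \left(4 + 5\right)}{3} = - \frac{\left(-5\right) 9}{3} = \left(- \frac{1}{3}\right) \left(-45\right) = 15$)
$n s b{\left(N \right)} = 15 \cdot \frac{1}{20} \left(-1\right) = \frac{3}{4} \left(-1\right) = - \frac{3}{4}$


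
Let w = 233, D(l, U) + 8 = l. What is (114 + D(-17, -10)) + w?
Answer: 322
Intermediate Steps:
D(l, U) = -8 + l
(114 + D(-17, -10)) + w = (114 + (-8 - 17)) + 233 = (114 - 25) + 233 = 89 + 233 = 322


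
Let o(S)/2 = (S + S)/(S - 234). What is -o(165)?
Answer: 220/23 ≈ 9.5652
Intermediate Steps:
o(S) = 4*S/(-234 + S) (o(S) = 2*((S + S)/(S - 234)) = 2*((2*S)/(-234 + S)) = 2*(2*S/(-234 + S)) = 4*S/(-234 + S))
-o(165) = -4*165/(-234 + 165) = -4*165/(-69) = -4*165*(-1)/69 = -1*(-220/23) = 220/23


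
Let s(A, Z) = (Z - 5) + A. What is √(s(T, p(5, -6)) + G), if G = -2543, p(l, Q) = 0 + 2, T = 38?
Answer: 2*I*√627 ≈ 50.08*I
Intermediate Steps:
p(l, Q) = 2
s(A, Z) = -5 + A + Z (s(A, Z) = (-5 + Z) + A = -5 + A + Z)
√(s(T, p(5, -6)) + G) = √((-5 + 38 + 2) - 2543) = √(35 - 2543) = √(-2508) = 2*I*√627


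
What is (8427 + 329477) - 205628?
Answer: 132276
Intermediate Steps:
(8427 + 329477) - 205628 = 337904 - 205628 = 132276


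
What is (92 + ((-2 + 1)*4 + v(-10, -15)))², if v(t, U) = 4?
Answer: 8464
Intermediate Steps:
(92 + ((-2 + 1)*4 + v(-10, -15)))² = (92 + ((-2 + 1)*4 + 4))² = (92 + (-1*4 + 4))² = (92 + (-4 + 4))² = (92 + 0)² = 92² = 8464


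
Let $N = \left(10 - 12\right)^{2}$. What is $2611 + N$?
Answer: $2615$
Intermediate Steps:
$N = 4$ ($N = \left(-2\right)^{2} = 4$)
$2611 + N = 2611 + 4 = 2615$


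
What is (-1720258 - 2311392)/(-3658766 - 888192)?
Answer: 2015825/2273479 ≈ 0.88667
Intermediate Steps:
(-1720258 - 2311392)/(-3658766 - 888192) = -4031650/(-4546958) = -4031650*(-1/4546958) = 2015825/2273479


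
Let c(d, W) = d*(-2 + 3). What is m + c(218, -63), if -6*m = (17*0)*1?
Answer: 218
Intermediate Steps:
c(d, W) = d (c(d, W) = d*1 = d)
m = 0 (m = -17*0/6 = -0 = -⅙*0 = 0)
m + c(218, -63) = 0 + 218 = 218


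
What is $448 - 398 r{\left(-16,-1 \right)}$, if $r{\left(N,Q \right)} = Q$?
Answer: $846$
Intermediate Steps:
$448 - 398 r{\left(-16,-1 \right)} = 448 - -398 = 448 + 398 = 846$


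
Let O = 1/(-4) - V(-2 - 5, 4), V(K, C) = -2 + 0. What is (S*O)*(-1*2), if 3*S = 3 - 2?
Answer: -7/6 ≈ -1.1667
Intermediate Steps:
V(K, C) = -2
S = ⅓ (S = (3 - 2)/3 = (⅓)*1 = ⅓ ≈ 0.33333)
O = 7/4 (O = 1/(-4) - 1*(-2) = -¼ + 2 = 7/4 ≈ 1.7500)
(S*O)*(-1*2) = ((⅓)*(7/4))*(-1*2) = (7/12)*(-2) = -7/6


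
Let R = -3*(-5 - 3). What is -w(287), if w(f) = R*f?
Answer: -6888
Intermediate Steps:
R = 24 (R = -3*(-8) = 24)
w(f) = 24*f
-w(287) = -24*287 = -1*6888 = -6888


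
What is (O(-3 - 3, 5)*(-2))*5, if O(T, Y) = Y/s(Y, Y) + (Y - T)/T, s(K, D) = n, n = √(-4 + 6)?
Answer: 55/3 - 25*√2 ≈ -17.022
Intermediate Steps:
n = √2 ≈ 1.4142
s(K, D) = √2
O(T, Y) = (Y - T)/T + Y*√2/2 (O(T, Y) = Y/(√2) + (Y - T)/T = Y*(√2/2) + (Y - T)/T = Y*√2/2 + (Y - T)/T = (Y - T)/T + Y*√2/2)
(O(-3 - 3, 5)*(-2))*5 = ((-1 + 5/(-3 - 3) + (½)*5*√2)*(-2))*5 = ((-1 + 5/(-6) + 5*√2/2)*(-2))*5 = ((-1 + 5*(-⅙) + 5*√2/2)*(-2))*5 = ((-1 - ⅚ + 5*√2/2)*(-2))*5 = ((-11/6 + 5*√2/2)*(-2))*5 = (11/3 - 5*√2)*5 = 55/3 - 25*√2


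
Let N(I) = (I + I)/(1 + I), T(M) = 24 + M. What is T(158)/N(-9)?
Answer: 728/9 ≈ 80.889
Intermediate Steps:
N(I) = 2*I/(1 + I) (N(I) = (2*I)/(1 + I) = 2*I/(1 + I))
T(158)/N(-9) = (24 + 158)/((2*(-9)/(1 - 9))) = 182/((2*(-9)/(-8))) = 182/((2*(-9)*(-1/8))) = 182/(9/4) = 182*(4/9) = 728/9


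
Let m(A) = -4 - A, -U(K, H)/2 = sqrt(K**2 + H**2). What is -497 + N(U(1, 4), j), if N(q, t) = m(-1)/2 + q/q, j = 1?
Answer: -995/2 ≈ -497.50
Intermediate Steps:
U(K, H) = -2*sqrt(H**2 + K**2) (U(K, H) = -2*sqrt(K**2 + H**2) = -2*sqrt(H**2 + K**2))
N(q, t) = -1/2 (N(q, t) = (-4 - 1*(-1))/2 + q/q = (-4 + 1)*(1/2) + 1 = -3*1/2 + 1 = -3/2 + 1 = -1/2)
-497 + N(U(1, 4), j) = -497 - 1/2 = -995/2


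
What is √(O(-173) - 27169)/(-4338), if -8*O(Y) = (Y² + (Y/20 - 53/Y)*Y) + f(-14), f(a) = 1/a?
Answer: -I*√2437498910/1214640 ≈ -0.040647*I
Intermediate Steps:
O(Y) = 1/112 - Y²/8 - Y*(-53/Y + Y/20)/8 (O(Y) = -((Y² + (Y/20 - 53/Y)*Y) + 1/(-14))/8 = -((Y² + (Y*(1/20) - 53/Y)*Y) - 1/14)/8 = -((Y² + (Y/20 - 53/Y)*Y) - 1/14)/8 = -((Y² + (-53/Y + Y/20)*Y) - 1/14)/8 = -((Y² + Y*(-53/Y + Y/20)) - 1/14)/8 = -(-1/14 + Y² + Y*(-53/Y + Y/20))/8 = 1/112 - Y²/8 - Y*(-53/Y + Y/20)/8)
√(O(-173) - 27169)/(-4338) = √((743/112 - 21/160*(-173)²) - 27169)/(-4338) = √((743/112 - 21/160*29929) - 27169)*(-1/4338) = √((743/112 - 628509/160) - 27169)*(-1/4338) = √(-4392133/1120 - 27169)*(-1/4338) = √(-34821413/1120)*(-1/4338) = (I*√2437498910/280)*(-1/4338) = -I*√2437498910/1214640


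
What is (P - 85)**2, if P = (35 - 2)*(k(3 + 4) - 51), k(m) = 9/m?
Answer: 145902241/49 ≈ 2.9776e+6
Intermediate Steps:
P = -11484/7 (P = (35 - 2)*(9/(3 + 4) - 51) = 33*(9/7 - 51) = 33*(-348/7) = -11484/7 ≈ -1640.6)
(P - 85)**2 = (-11484/7 - 85)**2 = (-12079/7)**2 = 145902241/49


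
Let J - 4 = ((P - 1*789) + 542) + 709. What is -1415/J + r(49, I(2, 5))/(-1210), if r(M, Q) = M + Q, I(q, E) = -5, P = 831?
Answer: -80419/71335 ≈ -1.1273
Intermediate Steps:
J = 1297 (J = 4 + (((831 - 1*789) + 542) + 709) = 4 + (((831 - 789) + 542) + 709) = 4 + ((42 + 542) + 709) = 4 + (584 + 709) = 4 + 1293 = 1297)
-1415/J + r(49, I(2, 5))/(-1210) = -1415/1297 + (49 - 5)/(-1210) = -1415*1/1297 + 44*(-1/1210) = -1415/1297 - 2/55 = -80419/71335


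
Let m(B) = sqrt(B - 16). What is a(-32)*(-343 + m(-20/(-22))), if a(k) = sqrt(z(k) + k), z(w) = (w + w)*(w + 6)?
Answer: 4*sqrt(102)*(-3773 + I*sqrt(1826))/11 ≈ -13857.0 + 156.93*I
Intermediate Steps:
z(w) = 2*w*(6 + w) (z(w) = (2*w)*(6 + w) = 2*w*(6 + w))
a(k) = sqrt(k + 2*k*(6 + k)) (a(k) = sqrt(2*k*(6 + k) + k) = sqrt(k + 2*k*(6 + k)))
m(B) = sqrt(-16 + B)
a(-32)*(-343 + m(-20/(-22))) = sqrt(-32*(13 + 2*(-32)))*(-343 + sqrt(-16 - 20/(-22))) = sqrt(-32*(13 - 64))*(-343 + sqrt(-16 - 20*(-1/22))) = sqrt(-32*(-51))*(-343 + sqrt(-16 + 10/11)) = sqrt(1632)*(-343 + sqrt(-166/11)) = (4*sqrt(102))*(-343 + I*sqrt(1826)/11) = 4*sqrt(102)*(-343 + I*sqrt(1826)/11)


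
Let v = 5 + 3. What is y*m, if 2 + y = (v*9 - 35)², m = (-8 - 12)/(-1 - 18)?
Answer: 27340/19 ≈ 1438.9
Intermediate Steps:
v = 8
m = 20/19 (m = -20/(-19) = -20*(-1/19) = 20/19 ≈ 1.0526)
y = 1367 (y = -2 + (8*9 - 35)² = -2 + (72 - 35)² = -2 + 37² = -2 + 1369 = 1367)
y*m = 1367*(20/19) = 27340/19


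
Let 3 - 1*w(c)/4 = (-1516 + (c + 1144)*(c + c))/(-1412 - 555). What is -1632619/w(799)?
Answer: -3211361573/12437196 ≈ -258.21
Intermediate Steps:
w(c) = 17540/1967 + 8*c*(1144 + c)/1967 (w(c) = 12 - 4*(-1516 + (c + 1144)*(c + c))/(-1412 - 555) = 12 - 4*(-1516 + (1144 + c)*(2*c))/(-1967) = 12 - 4*(-1516 + 2*c*(1144 + c))*(-1)/1967 = 12 - 4*(1516/1967 - 2*c*(1144 + c)/1967) = 12 + (-6064/1967 + 8*c*(1144 + c)/1967) = 17540/1967 + 8*c*(1144 + c)/1967)
-1632619/w(799) = -1632619/(17540/1967 + (8/1967)*799**2 + (9152/1967)*799) = -1632619/(17540/1967 + (8/1967)*638401 + 7312448/1967) = -1632619/(17540/1967 + 5107208/1967 + 7312448/1967) = -1632619/12437196/1967 = -1632619*1967/12437196 = -3211361573/12437196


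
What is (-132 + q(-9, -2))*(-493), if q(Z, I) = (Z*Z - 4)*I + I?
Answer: 141984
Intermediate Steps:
q(Z, I) = I + I*(-4 + Z**2) (q(Z, I) = (Z**2 - 4)*I + I = (-4 + Z**2)*I + I = I*(-4 + Z**2) + I = I + I*(-4 + Z**2))
(-132 + q(-9, -2))*(-493) = (-132 - 2*(-3 + (-9)**2))*(-493) = (-132 - 2*(-3 + 81))*(-493) = (-132 - 2*78)*(-493) = (-132 - 156)*(-493) = -288*(-493) = 141984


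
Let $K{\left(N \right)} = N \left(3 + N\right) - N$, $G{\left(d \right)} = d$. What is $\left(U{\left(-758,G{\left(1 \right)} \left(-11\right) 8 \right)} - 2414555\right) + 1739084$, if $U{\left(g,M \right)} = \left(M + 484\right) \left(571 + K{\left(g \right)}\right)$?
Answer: $226477653$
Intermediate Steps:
$K{\left(N \right)} = - N + N \left(3 + N\right)$
$U{\left(g,M \right)} = \left(484 + M\right) \left(571 + g \left(2 + g\right)\right)$ ($U{\left(g,M \right)} = \left(M + 484\right) \left(571 + g \left(2 + g\right)\right) = \left(484 + M\right) \left(571 + g \left(2 + g\right)\right)$)
$\left(U{\left(-758,G{\left(1 \right)} \left(-11\right) 8 \right)} - 2414555\right) + 1739084 = \left(\left(276364 + 571 \cdot 1 \left(-11\right) 8 + 484 \left(-758\right) \left(2 - 758\right) + 1 \left(-11\right) 8 \left(-758\right) \left(2 - 758\right)\right) - 2414555\right) + 1739084 = \left(\left(276364 + 571 \left(\left(-11\right) 8\right) + 484 \left(-758\right) \left(-756\right) + \left(-11\right) 8 \left(-758\right) \left(-756\right)\right) - 2414555\right) + 1739084 = \left(\left(276364 + 571 \left(-88\right) + 277355232 - \left(-66704\right) \left(-756\right)\right) - 2414555\right) + 1739084 = \left(\left(276364 - 50248 + 277355232 - 50428224\right) - 2414555\right) + 1739084 = \left(227153124 - 2414555\right) + 1739084 = 224738569 + 1739084 = 226477653$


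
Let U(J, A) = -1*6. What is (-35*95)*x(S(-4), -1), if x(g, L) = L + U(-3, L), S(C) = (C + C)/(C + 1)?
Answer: 23275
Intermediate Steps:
U(J, A) = -6
S(C) = 2*C/(1 + C) (S(C) = (2*C)/(1 + C) = 2*C/(1 + C))
x(g, L) = -6 + L (x(g, L) = L - 6 = -6 + L)
(-35*95)*x(S(-4), -1) = (-35*95)*(-6 - 1) = -3325*(-7) = 23275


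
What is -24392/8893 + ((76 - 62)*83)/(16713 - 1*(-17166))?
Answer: -816042902/301285947 ≈ -2.7085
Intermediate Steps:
-24392/8893 + ((76 - 62)*83)/(16713 - 1*(-17166)) = -24392*1/8893 + (14*83)/(16713 + 17166) = -24392/8893 + 1162/33879 = -816042902/301285947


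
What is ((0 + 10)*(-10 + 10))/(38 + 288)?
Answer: 0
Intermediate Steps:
((0 + 10)*(-10 + 10))/(38 + 288) = (10*0)/326 = (1/326)*0 = 0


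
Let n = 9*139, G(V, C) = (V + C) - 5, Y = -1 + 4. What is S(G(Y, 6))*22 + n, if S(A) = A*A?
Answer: 1603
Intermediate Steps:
Y = 3
G(V, C) = -5 + C + V (G(V, C) = (C + V) - 5 = -5 + C + V)
S(A) = A²
n = 1251
S(G(Y, 6))*22 + n = (-5 + 6 + 3)²*22 + 1251 = 4²*22 + 1251 = 16*22 + 1251 = 352 + 1251 = 1603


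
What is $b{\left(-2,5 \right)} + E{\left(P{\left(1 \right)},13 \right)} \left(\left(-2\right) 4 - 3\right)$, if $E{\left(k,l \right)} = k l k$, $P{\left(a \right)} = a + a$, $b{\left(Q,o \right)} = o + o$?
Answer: $-562$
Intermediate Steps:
$b{\left(Q,o \right)} = 2 o$
$P{\left(a \right)} = 2 a$
$E{\left(k,l \right)} = l k^{2}$
$b{\left(-2,5 \right)} + E{\left(P{\left(1 \right)},13 \right)} \left(\left(-2\right) 4 - 3\right) = 2 \cdot 5 + 13 \left(2 \cdot 1\right)^{2} \left(\left(-2\right) 4 - 3\right) = 10 + 13 \cdot 2^{2} \left(-8 - 3\right) = 10 + 13 \cdot 4 \left(-11\right) = 10 + 52 \left(-11\right) = 10 - 572 = -562$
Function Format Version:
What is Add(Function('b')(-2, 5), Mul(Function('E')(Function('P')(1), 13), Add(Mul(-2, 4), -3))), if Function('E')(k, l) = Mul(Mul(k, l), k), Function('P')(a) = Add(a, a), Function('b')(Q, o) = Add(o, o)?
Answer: -562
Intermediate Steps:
Function('b')(Q, o) = Mul(2, o)
Function('P')(a) = Mul(2, a)
Function('E')(k, l) = Mul(l, Pow(k, 2))
Add(Function('b')(-2, 5), Mul(Function('E')(Function('P')(1), 13), Add(Mul(-2, 4), -3))) = Add(Mul(2, 5), Mul(Mul(13, Pow(Mul(2, 1), 2)), Add(Mul(-2, 4), -3))) = Add(10, Mul(Mul(13, Pow(2, 2)), Add(-8, -3))) = Add(10, Mul(Mul(13, 4), -11)) = Add(10, Mul(52, -11)) = Add(10, -572) = -562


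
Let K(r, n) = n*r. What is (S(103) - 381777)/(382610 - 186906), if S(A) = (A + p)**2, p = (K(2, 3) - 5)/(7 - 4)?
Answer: -3339893/1761336 ≈ -1.8962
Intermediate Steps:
p = 1/3 (p = (3*2 - 5)/(7 - 4) = (6 - 5)/3 = 1*(1/3) = 1/3 ≈ 0.33333)
S(A) = (1/3 + A)**2 (S(A) = (A + 1/3)**2 = (1/3 + A)**2)
(S(103) - 381777)/(382610 - 186906) = ((1 + 3*103)**2/9 - 381777)/(382610 - 186906) = ((1 + 309)**2/9 - 381777)/195704 = ((1/9)*310**2 - 381777)*(1/195704) = ((1/9)*96100 - 381777)*(1/195704) = (96100/9 - 381777)*(1/195704) = -3339893/9*1/195704 = -3339893/1761336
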